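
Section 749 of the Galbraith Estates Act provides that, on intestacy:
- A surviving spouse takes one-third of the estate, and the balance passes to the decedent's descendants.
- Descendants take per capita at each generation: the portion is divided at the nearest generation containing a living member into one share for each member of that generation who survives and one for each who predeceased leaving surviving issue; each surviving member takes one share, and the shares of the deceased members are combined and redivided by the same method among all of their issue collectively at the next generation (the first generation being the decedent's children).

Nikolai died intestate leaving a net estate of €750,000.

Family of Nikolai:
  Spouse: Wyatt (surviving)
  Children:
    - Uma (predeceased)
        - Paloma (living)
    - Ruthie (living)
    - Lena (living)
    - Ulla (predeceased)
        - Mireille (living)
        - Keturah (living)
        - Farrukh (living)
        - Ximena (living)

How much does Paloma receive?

Paloma receives €50,000.

Wyatt takes one-third of €750,000 = €250,000. The remaining €500,000 passes to the descendants.
The descendants' portion (€500,000) is divided at the children's generation into 4 shares of €125,000. Ruthie and Lena each take €125,000. The 2 shares of the deceased (Uma and Ulla) are combined into a pool of €250,000.
That pool (€250,000) is divided at the grandchildren's generation equally among Paloma, Mireille, Keturah, Farrukh, and Ximena: €50,000 each.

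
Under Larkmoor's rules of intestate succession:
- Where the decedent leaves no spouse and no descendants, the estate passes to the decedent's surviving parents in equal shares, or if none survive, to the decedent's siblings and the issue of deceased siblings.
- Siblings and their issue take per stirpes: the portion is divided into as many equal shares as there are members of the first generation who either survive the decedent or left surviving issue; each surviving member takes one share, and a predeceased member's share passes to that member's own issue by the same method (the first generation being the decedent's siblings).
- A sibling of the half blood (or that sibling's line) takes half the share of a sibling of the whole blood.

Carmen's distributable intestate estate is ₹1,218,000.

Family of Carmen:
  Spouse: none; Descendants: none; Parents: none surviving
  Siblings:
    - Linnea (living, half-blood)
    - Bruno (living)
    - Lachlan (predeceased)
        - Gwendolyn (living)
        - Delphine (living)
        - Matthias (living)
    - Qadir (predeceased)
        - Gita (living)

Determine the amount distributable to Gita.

The entire ₹1,218,000 passes to the siblings and their issue.
Counting each half-blood sibling's line as half a unit, there are 7/2 units in ₹1,218,000, so one unit is ₹348,000. Whole-blood lines (Bruno, Lachlan, and Qadir) take ₹348,000 each; half-blood lines (Linnea) take ₹174,000 each.
Lachlan's share (₹348,000) is divided into 3 shares of ₹116,000: Gwendolyn, Delphine, and Matthias each take ₹116,000.
Qadir's share (₹348,000) passes entirely to Gita.

Gita receives ₹348,000.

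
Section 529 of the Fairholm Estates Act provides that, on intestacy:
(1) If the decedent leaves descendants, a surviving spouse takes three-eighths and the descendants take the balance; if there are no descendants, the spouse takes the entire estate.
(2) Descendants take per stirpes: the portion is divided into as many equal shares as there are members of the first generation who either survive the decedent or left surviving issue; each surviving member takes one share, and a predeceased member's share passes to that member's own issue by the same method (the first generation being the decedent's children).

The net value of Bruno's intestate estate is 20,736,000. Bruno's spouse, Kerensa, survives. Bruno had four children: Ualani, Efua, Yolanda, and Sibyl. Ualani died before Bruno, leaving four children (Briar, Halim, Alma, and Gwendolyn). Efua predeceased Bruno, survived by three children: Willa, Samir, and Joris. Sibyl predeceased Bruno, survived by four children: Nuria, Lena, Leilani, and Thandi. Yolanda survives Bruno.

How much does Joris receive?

Kerensa takes three-eighths of 20,736,000 = 7,776,000. The remaining 12,960,000 passes to the descendants.
The descendants' portion (12,960,000) is divided into 4 shares of 3,240,000: Yolanda takes 3,240,000; Ualani's 3,240,000 share passes to Ualani's issue; Efua's 3,240,000 share passes to Efua's issue; Sibyl's 3,240,000 share passes to Sibyl's issue.
Ualani's share (3,240,000) is divided into 4 shares of 810,000: Briar, Halim, Alma, and Gwendolyn each take 810,000.
Efua's share (3,240,000) is divided into 3 shares of 1,080,000: Willa, Samir, and Joris each take 1,080,000.
Sibyl's share (3,240,000) is divided into 4 shares of 810,000: Nuria, Lena, Leilani, and Thandi each take 810,000.

Joris receives 1,080,000.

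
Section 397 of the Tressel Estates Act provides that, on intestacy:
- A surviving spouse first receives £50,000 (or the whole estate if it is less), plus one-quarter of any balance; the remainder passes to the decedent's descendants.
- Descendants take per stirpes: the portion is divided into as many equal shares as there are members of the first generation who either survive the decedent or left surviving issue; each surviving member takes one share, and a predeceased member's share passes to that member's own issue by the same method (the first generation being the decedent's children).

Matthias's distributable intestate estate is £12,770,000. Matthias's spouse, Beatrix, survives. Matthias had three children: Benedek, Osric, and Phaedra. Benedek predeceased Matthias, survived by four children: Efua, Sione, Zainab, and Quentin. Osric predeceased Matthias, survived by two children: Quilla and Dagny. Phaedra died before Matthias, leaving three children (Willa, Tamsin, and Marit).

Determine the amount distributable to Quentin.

Quentin receives £795,000.

Beatrix first takes £50,000, leaving a balance of £12,720,000. Beatrix then takes one-quarter of the balance (£3,180,000), for a total of £3,230,000. The remaining £9,540,000 passes to the descendants.
The descendants' portion (£9,540,000) is divided into 3 shares of £3,180,000: Benedek's £3,180,000 share passes to Benedek's issue; Osric's £3,180,000 share passes to Osric's issue; Phaedra's £3,180,000 share passes to Phaedra's issue.
Benedek's share (£3,180,000) is divided into 4 shares of £795,000: Efua, Sione, Zainab, and Quentin each take £795,000.
Osric's share (£3,180,000) is divided into 2 shares of £1,590,000: Quilla and Dagny each take £1,590,000.
Phaedra's share (£3,180,000) is divided into 3 shares of £1,060,000: Willa, Tamsin, and Marit each take £1,060,000.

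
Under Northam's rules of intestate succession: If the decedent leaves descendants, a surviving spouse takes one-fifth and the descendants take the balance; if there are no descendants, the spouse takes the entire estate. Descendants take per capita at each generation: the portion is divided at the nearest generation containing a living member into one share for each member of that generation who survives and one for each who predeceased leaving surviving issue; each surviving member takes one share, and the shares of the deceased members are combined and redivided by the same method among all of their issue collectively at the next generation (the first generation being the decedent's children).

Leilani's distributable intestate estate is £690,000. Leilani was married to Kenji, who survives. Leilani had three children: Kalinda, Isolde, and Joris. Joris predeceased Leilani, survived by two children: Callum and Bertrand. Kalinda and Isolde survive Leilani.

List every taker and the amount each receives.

Kenji: £138,000; Kalinda: £184,000; Isolde: £184,000; Callum: £92,000; Bertrand: £92,000

Kenji takes one-fifth of £690,000 = £138,000. The remaining £552,000 passes to the descendants.
The descendants' portion (£552,000) is divided at the children's generation into 3 shares of £184,000. Kalinda and Isolde each take £184,000. The remaining share for the deceased Joris (£184,000) is carried to the next generation.
That pool (£184,000) is divided at the grandchildren's generation equally among Callum and Bertrand: £92,000 each.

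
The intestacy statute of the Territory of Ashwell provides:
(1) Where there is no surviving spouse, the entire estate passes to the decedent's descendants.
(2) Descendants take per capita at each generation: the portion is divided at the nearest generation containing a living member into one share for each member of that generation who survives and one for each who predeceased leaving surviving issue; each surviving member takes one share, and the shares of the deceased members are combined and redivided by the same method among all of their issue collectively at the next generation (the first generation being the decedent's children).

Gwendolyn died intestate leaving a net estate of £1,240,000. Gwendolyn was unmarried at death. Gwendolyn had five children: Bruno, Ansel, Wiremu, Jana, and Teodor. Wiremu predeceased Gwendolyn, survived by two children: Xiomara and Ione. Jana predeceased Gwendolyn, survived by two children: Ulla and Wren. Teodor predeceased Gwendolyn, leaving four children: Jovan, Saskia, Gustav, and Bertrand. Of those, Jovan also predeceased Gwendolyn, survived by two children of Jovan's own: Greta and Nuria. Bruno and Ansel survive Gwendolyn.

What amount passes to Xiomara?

The entire £1,240,000 passes to the descendants.
That amount (£1,240,000) is divided at the children's generation into 5 shares of £248,000. Bruno and Ansel each take £248,000. The 3 shares of the deceased (Wiremu, Jana, and Teodor) are combined into a pool of £744,000.
That pool (£744,000) is divided at the grandchildren's generation into 8 shares of £93,000. Xiomara, Ione, Ulla, Wren, Saskia, Gustav, and Bertrand each take £93,000. The remaining share for the deceased Jovan (£93,000) is carried to the next generation.
That pool (£93,000) is divided at the great-grandchildren's generation equally among Greta and Nuria: £46,500 each.

Xiomara receives £93,000.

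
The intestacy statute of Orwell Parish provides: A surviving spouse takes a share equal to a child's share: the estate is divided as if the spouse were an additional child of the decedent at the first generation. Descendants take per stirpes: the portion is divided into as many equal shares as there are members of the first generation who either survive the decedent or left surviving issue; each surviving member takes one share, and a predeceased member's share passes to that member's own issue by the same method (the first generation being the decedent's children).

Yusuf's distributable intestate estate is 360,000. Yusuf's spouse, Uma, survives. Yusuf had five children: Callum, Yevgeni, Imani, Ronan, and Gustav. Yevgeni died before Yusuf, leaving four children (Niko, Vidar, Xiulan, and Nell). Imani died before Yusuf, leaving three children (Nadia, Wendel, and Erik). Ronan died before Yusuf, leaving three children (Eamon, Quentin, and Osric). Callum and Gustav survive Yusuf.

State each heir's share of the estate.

Uma: 60,000; Callum: 60,000; Niko: 15,000; Vidar: 15,000; Xiulan: 15,000; Nell: 15,000; Nadia: 20,000; Wendel: 20,000; Erik: 20,000; Eamon: 20,000; Quentin: 20,000; Osric: 20,000; Gustav: 60,000

The spouse counts as an additional share at the children's level, so there are 6 primary shares of 60,000. Uma takes one such share (60,000).
The children's combined portion (300,000) is divided into 5 shares of 60,000: Callum and Gustav each take 60,000; Yevgeni's 60,000 share passes to Yevgeni's issue; Imani's 60,000 share passes to Imani's issue; Ronan's 60,000 share passes to Ronan's issue.
Yevgeni's share (60,000) is divided into 4 shares of 15,000: Niko, Vidar, Xiulan, and Nell each take 15,000.
Imani's share (60,000) is divided into 3 shares of 20,000: Nadia, Wendel, and Erik each take 20,000.
Ronan's share (60,000) is divided into 3 shares of 20,000: Eamon, Quentin, and Osric each take 20,000.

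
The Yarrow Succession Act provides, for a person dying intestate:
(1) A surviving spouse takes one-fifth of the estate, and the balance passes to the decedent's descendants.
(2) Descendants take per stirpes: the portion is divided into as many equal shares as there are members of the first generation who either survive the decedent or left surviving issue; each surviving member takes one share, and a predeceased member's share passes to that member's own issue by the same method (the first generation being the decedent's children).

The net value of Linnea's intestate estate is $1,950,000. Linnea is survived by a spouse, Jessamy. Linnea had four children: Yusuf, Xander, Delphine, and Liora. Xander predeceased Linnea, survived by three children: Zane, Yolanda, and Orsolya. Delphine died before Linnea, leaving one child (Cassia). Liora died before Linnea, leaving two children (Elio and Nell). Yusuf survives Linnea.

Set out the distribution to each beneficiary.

Jessamy: $390,000; Yusuf: $390,000; Zane: $130,000; Yolanda: $130,000; Orsolya: $130,000; Cassia: $390,000; Elio: $195,000; Nell: $195,000

Jessamy takes one-fifth of $1,950,000 = $390,000. The remaining $1,560,000 passes to the descendants.
The descendants' portion ($1,560,000) is divided into 4 shares of $390,000: Yusuf takes $390,000; Xander's $390,000 share passes to Xander's issue; Delphine's $390,000 share passes to Delphine's issue; Liora's $390,000 share passes to Liora's issue.
Xander's share ($390,000) is divided into 3 shares of $130,000: Zane, Yolanda, and Orsolya each take $130,000.
Delphine's share ($390,000) passes entirely to Cassia.
Liora's share ($390,000) is divided into 2 shares of $195,000: Elio and Nell each take $195,000.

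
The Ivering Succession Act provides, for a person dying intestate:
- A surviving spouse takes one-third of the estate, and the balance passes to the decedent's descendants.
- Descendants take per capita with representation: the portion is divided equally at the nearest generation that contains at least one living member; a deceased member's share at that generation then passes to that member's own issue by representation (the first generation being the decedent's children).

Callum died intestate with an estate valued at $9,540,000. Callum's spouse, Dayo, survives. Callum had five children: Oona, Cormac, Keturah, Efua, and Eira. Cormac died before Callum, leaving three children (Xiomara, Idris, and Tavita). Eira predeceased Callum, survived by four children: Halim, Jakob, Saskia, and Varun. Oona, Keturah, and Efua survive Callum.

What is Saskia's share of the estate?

Dayo takes one-third of $9,540,000 = $3,180,000. The remaining $6,360,000 passes to the descendants.
The descendants' portion ($6,360,000) is divided into 5 shares of $1,272,000: Oona, Keturah, and Efua each take $1,272,000; Cormac's $1,272,000 share passes to Cormac's issue; Eira's $1,272,000 share passes to Eira's issue.
Cormac's share ($1,272,000) is divided into 3 shares of $424,000: Xiomara, Idris, and Tavita each take $424,000.
Eira's share ($1,272,000) is divided into 4 shares of $318,000: Halim, Jakob, Saskia, and Varun each take $318,000.

Saskia receives $318,000.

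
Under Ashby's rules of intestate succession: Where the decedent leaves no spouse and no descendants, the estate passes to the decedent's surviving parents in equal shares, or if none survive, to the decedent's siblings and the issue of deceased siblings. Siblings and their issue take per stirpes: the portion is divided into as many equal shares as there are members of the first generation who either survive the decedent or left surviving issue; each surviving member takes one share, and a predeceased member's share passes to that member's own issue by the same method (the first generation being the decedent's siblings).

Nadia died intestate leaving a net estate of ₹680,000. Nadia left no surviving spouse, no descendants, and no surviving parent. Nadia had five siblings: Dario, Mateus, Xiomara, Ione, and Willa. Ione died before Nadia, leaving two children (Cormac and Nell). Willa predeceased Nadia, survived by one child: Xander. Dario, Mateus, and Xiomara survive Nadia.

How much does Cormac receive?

Cormac receives ₹68,000.

The entire ₹680,000 passes to the siblings and their issue.
That amount (₹680,000) is divided into 5 shares of ₹136,000: Dario, Mateus, and Xiomara each take ₹136,000; Ione's ₹136,000 share passes to Ione's issue; Willa's ₹136,000 share passes to Willa's issue.
Ione's share (₹136,000) is divided into 2 shares of ₹68,000: Cormac and Nell each take ₹68,000.
Willa's share (₹136,000) passes entirely to Xander.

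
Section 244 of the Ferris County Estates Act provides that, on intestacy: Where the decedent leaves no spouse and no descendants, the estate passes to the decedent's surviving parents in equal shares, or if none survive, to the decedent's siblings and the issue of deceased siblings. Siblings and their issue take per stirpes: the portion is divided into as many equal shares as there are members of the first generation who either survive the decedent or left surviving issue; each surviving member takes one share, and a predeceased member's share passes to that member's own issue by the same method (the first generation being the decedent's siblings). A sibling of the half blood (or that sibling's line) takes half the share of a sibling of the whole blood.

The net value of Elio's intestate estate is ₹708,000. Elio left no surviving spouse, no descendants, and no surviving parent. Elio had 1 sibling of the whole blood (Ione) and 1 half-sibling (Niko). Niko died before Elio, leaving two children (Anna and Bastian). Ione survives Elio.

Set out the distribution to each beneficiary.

Anna: ₹118,000; Bastian: ₹118,000; Ione: ₹472,000

The entire ₹708,000 passes to the siblings and their issue.
Counting each half-blood sibling's line as half a unit, there are 3/2 units in ₹708,000, so one unit is ₹472,000. Whole-blood lines (Ione) take ₹472,000 each; half-blood lines (Niko) take ₹236,000 each.
Niko's share (₹236,000) is divided into 2 shares of ₹118,000: Anna and Bastian each take ₹118,000.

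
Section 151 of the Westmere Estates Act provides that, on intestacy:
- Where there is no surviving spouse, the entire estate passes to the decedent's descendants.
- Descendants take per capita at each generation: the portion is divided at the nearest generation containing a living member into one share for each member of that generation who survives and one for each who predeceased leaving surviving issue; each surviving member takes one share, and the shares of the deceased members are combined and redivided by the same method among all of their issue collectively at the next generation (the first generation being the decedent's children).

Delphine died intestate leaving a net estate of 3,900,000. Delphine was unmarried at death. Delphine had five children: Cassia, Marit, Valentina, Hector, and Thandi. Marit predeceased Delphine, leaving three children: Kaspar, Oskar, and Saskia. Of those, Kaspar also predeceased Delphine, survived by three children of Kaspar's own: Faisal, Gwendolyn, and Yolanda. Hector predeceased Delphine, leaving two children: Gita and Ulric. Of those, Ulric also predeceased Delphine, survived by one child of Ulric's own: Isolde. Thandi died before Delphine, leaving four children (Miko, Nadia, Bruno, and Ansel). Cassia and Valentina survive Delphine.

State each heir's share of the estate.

The entire 3,900,000 passes to the descendants.
That amount (3,900,000) is divided at the children's generation into 5 shares of 780,000. Cassia and Valentina each take 780,000. The 3 shares of the deceased (Marit, Hector, and Thandi) are combined into a pool of 2,340,000.
That pool (2,340,000) is divided at the grandchildren's generation into 9 shares of 260,000. Oskar, Saskia, Gita, Miko, Nadia, Bruno, and Ansel each take 260,000. The 2 shares of the deceased (Kaspar and Ulric) are combined into a pool of 520,000.
That pool (520,000) is divided at the great-grandchildren's generation equally among Faisal, Gwendolyn, Yolanda, and Isolde: 130,000 each.

Cassia: 780,000; Faisal: 130,000; Gwendolyn: 130,000; Yolanda: 130,000; Oskar: 260,000; Saskia: 260,000; Valentina: 780,000; Gita: 260,000; Isolde: 130,000; Miko: 260,000; Nadia: 260,000; Bruno: 260,000; Ansel: 260,000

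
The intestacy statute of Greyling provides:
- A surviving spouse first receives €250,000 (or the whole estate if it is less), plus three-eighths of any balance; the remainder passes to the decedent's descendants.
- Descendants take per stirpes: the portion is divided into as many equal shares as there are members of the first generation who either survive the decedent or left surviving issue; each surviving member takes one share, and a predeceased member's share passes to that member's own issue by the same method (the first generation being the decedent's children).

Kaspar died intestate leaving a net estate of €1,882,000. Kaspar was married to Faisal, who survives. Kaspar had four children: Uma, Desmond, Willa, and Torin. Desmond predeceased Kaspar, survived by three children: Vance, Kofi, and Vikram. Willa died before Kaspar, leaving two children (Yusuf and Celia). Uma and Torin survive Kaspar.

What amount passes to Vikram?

Vikram receives €85,000.

Faisal first takes €250,000, leaving a balance of €1,632,000. Faisal then takes three-eighths of the balance (€612,000), for a total of €862,000. The remaining €1,020,000 passes to the descendants.
The descendants' portion (€1,020,000) is divided into 4 shares of €255,000: Uma and Torin each take €255,000; Desmond's €255,000 share passes to Desmond's issue; Willa's €255,000 share passes to Willa's issue.
Desmond's share (€255,000) is divided into 3 shares of €85,000: Vance, Kofi, and Vikram each take €85,000.
Willa's share (€255,000) is divided into 2 shares of €127,500: Yusuf and Celia each take €127,500.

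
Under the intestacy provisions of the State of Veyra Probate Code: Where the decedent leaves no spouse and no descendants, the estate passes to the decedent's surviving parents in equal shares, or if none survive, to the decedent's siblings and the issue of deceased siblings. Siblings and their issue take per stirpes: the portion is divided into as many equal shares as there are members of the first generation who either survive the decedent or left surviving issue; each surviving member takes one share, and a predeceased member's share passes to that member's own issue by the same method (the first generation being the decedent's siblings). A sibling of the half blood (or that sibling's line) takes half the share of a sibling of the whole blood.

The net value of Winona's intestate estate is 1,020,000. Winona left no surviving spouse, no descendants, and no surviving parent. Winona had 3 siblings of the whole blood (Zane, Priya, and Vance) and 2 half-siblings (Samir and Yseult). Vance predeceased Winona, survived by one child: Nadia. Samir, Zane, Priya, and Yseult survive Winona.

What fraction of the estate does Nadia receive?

The entire 1,020,000 passes to the siblings and their issue.
Counting each half-blood sibling's line as half a unit, there are 4 units in 1,020,000, so one unit is 255,000. Whole-blood lines (Zane, Priya, and Vance) take 255,000 each; half-blood lines (Samir and Yseult) take 127,500 each.
Vance's share (255,000) passes entirely to Nadia.

Nadia receives 1/4 of the estate.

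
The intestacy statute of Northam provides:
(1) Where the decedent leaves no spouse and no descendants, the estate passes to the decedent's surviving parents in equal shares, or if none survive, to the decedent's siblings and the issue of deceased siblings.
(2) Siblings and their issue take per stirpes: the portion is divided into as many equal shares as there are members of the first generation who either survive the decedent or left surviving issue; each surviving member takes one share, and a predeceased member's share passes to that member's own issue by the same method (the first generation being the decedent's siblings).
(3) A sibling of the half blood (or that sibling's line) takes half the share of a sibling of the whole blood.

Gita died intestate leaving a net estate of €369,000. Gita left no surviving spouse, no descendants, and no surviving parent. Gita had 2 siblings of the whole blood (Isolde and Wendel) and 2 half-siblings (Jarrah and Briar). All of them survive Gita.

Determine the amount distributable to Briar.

The entire €369,000 passes to the siblings and their issue.
Counting each half-blood sibling's line as half a unit, there are 3 units in €369,000, so one unit is €123,000. Whole-blood lines (Isolde and Wendel) take €123,000 each; half-blood lines (Jarrah and Briar) take €61,500 each.

Briar receives €61,500.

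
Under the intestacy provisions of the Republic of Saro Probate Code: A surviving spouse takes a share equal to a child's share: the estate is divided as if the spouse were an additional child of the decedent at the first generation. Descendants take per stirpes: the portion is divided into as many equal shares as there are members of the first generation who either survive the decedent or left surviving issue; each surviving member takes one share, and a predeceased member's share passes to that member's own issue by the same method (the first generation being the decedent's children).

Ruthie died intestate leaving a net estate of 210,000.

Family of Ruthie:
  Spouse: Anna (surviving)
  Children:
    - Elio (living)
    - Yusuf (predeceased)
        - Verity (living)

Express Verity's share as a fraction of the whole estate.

Verity receives 1/3 of the estate.

The spouse counts as an additional share at the children's level, so there are 3 primary shares of 70,000. Anna takes one such share (70,000).
The children's combined portion (140,000) is divided into 2 shares of 70,000: Elio takes 70,000; Yusuf's 70,000 share passes to Yusuf's issue.
Yusuf's share (70,000) passes entirely to Verity.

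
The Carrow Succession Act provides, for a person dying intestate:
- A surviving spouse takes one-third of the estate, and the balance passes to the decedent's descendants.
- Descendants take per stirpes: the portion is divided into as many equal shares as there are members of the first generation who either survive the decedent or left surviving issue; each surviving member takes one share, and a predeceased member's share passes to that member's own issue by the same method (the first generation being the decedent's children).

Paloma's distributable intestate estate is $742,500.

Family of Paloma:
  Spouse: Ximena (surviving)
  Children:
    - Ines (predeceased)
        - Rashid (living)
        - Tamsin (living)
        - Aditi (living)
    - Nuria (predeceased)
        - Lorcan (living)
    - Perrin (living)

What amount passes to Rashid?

Ximena takes one-third of $742,500 = $247,500. The remaining $495,000 passes to the descendants.
The descendants' portion ($495,000) is divided into 3 shares of $165,000: Perrin takes $165,000; Ines's $165,000 share passes to Ines's issue; Nuria's $165,000 share passes to Nuria's issue.
Ines's share ($165,000) is divided into 3 shares of $55,000: Rashid, Tamsin, and Aditi each take $55,000.
Nuria's share ($165,000) passes entirely to Lorcan.

Rashid receives $55,000.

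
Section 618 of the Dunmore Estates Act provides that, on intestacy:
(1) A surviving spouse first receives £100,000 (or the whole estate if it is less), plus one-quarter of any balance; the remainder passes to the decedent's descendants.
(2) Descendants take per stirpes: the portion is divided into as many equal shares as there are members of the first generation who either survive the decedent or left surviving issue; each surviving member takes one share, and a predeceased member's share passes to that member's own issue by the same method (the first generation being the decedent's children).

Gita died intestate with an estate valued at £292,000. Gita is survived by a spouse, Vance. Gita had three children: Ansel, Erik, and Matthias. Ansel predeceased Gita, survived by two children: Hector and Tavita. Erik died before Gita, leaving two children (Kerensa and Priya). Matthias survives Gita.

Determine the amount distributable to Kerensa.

Vance first takes £100,000, leaving a balance of £192,000. Vance then takes one-quarter of the balance (£48,000), for a total of £148,000. The remaining £144,000 passes to the descendants.
The descendants' portion (£144,000) is divided into 3 shares of £48,000: Matthias takes £48,000; Ansel's £48,000 share passes to Ansel's issue; Erik's £48,000 share passes to Erik's issue.
Ansel's share (£48,000) is divided into 2 shares of £24,000: Hector and Tavita each take £24,000.
Erik's share (£48,000) is divided into 2 shares of £24,000: Kerensa and Priya each take £24,000.

Kerensa receives £24,000.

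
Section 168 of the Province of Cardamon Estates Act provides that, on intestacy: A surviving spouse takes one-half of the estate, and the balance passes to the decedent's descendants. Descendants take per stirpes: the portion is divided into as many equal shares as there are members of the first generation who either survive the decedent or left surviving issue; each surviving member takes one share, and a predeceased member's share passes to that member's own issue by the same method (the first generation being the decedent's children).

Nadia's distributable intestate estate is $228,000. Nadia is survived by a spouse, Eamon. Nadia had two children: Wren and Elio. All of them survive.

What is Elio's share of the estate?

Eamon takes one-half of $228,000 = $114,000. The remaining $114,000 passes to the descendants.
The descendants' portion ($114,000) is divided into 2 shares of $57,000: Wren and Elio each take $57,000.

Elio receives $57,000.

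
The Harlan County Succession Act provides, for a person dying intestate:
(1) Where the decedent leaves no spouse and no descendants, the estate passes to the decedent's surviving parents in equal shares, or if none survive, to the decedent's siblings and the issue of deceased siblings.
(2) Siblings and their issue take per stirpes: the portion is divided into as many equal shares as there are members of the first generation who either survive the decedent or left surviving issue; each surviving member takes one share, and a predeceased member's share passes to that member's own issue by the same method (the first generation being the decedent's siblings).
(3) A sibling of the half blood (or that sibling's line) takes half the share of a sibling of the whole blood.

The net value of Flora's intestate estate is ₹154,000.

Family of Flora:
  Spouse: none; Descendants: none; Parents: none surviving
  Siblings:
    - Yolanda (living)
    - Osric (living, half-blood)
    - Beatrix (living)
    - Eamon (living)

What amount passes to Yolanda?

The entire ₹154,000 passes to the siblings and their issue.
Counting each half-blood sibling's line as half a unit, there are 7/2 units in ₹154,000, so one unit is ₹44,000. Whole-blood lines (Yolanda, Beatrix, and Eamon) take ₹44,000 each; half-blood lines (Osric) take ₹22,000 each.

Yolanda receives ₹44,000.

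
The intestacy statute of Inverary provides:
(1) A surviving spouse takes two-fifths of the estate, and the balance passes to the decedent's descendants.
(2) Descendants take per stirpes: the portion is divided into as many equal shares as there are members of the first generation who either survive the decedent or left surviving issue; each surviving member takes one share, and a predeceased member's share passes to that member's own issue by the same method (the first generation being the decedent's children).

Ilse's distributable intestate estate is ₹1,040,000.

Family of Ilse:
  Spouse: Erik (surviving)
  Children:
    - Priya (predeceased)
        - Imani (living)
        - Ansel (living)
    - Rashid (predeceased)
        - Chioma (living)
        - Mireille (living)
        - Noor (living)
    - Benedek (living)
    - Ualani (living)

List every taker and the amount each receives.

Erik takes two-fifths of ₹1,040,000 = ₹416,000. The remaining ₹624,000 passes to the descendants.
The descendants' portion (₹624,000) is divided into 4 shares of ₹156,000: Benedek and Ualani each take ₹156,000; Priya's ₹156,000 share passes to Priya's issue; Rashid's ₹156,000 share passes to Rashid's issue.
Priya's share (₹156,000) is divided into 2 shares of ₹78,000: Imani and Ansel each take ₹78,000.
Rashid's share (₹156,000) is divided into 3 shares of ₹52,000: Chioma, Mireille, and Noor each take ₹52,000.

Erik: ₹416,000; Imani: ₹78,000; Ansel: ₹78,000; Chioma: ₹52,000; Mireille: ₹52,000; Noor: ₹52,000; Benedek: ₹156,000; Ualani: ₹156,000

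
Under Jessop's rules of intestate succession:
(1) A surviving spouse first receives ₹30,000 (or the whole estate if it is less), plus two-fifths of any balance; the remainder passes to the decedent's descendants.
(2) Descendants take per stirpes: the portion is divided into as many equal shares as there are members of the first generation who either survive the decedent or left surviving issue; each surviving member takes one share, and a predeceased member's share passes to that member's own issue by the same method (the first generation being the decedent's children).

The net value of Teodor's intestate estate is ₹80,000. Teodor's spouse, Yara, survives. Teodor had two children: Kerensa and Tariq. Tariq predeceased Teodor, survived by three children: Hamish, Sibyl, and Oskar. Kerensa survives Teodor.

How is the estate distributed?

Yara: ₹50,000; Kerensa: ₹15,000; Hamish: ₹5,000; Sibyl: ₹5,000; Oskar: ₹5,000

Yara first takes ₹30,000, leaving a balance of ₹50,000. Yara then takes two-fifths of the balance (₹20,000), for a total of ₹50,000. The remaining ₹30,000 passes to the descendants.
The descendants' portion (₹30,000) is divided into 2 shares of ₹15,000: Kerensa takes ₹15,000; Tariq's ₹15,000 share passes to Tariq's issue.
Tariq's share (₹15,000) is divided into 3 shares of ₹5,000: Hamish, Sibyl, and Oskar each take ₹5,000.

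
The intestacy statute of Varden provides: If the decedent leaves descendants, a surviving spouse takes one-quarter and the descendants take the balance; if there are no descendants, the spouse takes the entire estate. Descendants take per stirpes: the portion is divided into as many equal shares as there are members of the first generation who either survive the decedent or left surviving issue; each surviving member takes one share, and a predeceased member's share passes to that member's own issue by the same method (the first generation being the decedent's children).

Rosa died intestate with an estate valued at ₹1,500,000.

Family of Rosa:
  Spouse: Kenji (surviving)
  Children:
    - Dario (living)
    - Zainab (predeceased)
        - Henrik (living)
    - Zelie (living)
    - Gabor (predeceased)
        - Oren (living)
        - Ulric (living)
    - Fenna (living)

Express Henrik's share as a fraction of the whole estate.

Kenji takes one-quarter of ₹1,500,000 = ₹375,000. The remaining ₹1,125,000 passes to the descendants.
The descendants' portion (₹1,125,000) is divided into 5 shares of ₹225,000: Dario, Zelie, and Fenna each take ₹225,000; Zainab's ₹225,000 share passes to Zainab's issue; Gabor's ₹225,000 share passes to Gabor's issue.
Zainab's share (₹225,000) passes entirely to Henrik.
Gabor's share (₹225,000) is divided into 2 shares of ₹112,500: Oren and Ulric each take ₹112,500.

Henrik receives 3/20 of the estate.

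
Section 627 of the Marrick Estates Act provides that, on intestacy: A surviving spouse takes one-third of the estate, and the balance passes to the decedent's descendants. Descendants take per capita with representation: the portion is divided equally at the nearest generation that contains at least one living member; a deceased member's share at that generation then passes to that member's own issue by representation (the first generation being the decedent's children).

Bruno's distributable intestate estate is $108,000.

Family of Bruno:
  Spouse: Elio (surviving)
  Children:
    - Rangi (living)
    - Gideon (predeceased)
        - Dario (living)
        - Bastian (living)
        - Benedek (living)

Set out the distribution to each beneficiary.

Elio takes one-third of $108,000 = $36,000. The remaining $72,000 passes to the descendants.
The descendants' portion ($72,000) is divided into 2 shares of $36,000: Rangi takes $36,000; Gideon's $36,000 share passes to Gideon's issue.
Gideon's share ($36,000) is divided into 3 shares of $12,000: Dario, Bastian, and Benedek each take $12,000.

Elio: $36,000; Rangi: $36,000; Dario: $12,000; Bastian: $12,000; Benedek: $12,000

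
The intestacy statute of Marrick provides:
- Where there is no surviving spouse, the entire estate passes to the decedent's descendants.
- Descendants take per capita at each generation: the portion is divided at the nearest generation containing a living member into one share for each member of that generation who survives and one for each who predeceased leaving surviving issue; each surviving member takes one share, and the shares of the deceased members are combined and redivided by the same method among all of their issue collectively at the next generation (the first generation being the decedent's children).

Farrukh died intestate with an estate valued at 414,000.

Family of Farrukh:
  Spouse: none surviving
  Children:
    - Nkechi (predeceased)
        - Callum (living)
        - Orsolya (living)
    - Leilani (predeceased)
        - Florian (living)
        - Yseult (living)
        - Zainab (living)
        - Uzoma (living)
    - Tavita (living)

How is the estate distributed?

Callum: 46,000; Orsolya: 46,000; Florian: 46,000; Yseult: 46,000; Zainab: 46,000; Uzoma: 46,000; Tavita: 138,000

The entire 414,000 passes to the descendants.
That amount (414,000) is divided at the children's generation into 3 shares of 138,000. Tavita takes 138,000. The 2 shares of the deceased (Nkechi and Leilani) are combined into a pool of 276,000.
That pool (276,000) is divided at the grandchildren's generation equally among Callum, Orsolya, Florian, Yseult, Zainab, and Uzoma: 46,000 each.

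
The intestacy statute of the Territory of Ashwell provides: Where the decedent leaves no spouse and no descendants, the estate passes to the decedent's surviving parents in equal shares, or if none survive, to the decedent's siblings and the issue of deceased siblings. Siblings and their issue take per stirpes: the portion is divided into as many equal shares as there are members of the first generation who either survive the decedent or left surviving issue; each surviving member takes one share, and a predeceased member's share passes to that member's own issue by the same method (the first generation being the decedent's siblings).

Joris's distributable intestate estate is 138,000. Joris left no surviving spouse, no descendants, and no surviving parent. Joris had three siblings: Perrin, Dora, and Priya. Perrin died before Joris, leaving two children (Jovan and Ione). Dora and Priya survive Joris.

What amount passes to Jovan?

Jovan receives 23,000.

The entire 138,000 passes to the siblings and their issue.
That amount (138,000) is divided into 3 shares of 46,000: Dora and Priya each take 46,000; Perrin's 46,000 share passes to Perrin's issue.
Perrin's share (46,000) is divided into 2 shares of 23,000: Jovan and Ione each take 23,000.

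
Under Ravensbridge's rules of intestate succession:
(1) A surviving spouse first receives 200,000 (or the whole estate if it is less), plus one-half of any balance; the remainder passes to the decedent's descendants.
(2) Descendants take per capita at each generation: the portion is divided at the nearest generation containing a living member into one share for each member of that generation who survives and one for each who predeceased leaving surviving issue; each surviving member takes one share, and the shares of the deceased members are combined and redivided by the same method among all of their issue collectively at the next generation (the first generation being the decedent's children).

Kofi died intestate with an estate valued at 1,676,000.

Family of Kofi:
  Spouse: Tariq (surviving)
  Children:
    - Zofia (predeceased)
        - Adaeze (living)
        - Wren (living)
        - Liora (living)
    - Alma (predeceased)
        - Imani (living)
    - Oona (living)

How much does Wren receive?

Tariq first takes 200,000, leaving a balance of 1,476,000. Tariq then takes one-half of the balance (738,000), for a total of 938,000. The remaining 738,000 passes to the descendants.
The descendants' portion (738,000) is divided at the children's generation into 3 shares of 246,000. Oona takes 246,000. The 2 shares of the deceased (Zofia and Alma) are combined into a pool of 492,000.
That pool (492,000) is divided at the grandchildren's generation equally among Adaeze, Wren, Liora, and Imani: 123,000 each.

Wren receives 123,000.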